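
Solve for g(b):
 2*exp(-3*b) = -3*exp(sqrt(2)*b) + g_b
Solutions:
 g(b) = C1 + 3*sqrt(2)*exp(sqrt(2)*b)/2 - 2*exp(-3*b)/3


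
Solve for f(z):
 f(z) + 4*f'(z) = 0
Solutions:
 f(z) = C1*exp(-z/4)


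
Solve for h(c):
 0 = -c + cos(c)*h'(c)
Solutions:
 h(c) = C1 + Integral(c/cos(c), c)


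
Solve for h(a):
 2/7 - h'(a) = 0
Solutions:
 h(a) = C1 + 2*a/7


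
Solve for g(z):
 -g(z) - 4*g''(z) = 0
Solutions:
 g(z) = C1*sin(z/2) + C2*cos(z/2)


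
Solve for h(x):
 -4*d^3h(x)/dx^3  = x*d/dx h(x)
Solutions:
 h(x) = C1 + Integral(C2*airyai(-2^(1/3)*x/2) + C3*airybi(-2^(1/3)*x/2), x)


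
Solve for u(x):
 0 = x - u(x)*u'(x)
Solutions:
 u(x) = -sqrt(C1 + x^2)
 u(x) = sqrt(C1 + x^2)


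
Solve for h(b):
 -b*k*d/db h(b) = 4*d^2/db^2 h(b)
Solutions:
 h(b) = Piecewise((-sqrt(2)*sqrt(pi)*C1*erf(sqrt(2)*b*sqrt(k)/4)/sqrt(k) - C2, (k > 0) | (k < 0)), (-C1*b - C2, True))


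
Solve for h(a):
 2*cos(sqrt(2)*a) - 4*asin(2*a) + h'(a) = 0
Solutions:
 h(a) = C1 + 4*a*asin(2*a) + 2*sqrt(1 - 4*a^2) - sqrt(2)*sin(sqrt(2)*a)


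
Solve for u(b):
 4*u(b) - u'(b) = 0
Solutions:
 u(b) = C1*exp(4*b)


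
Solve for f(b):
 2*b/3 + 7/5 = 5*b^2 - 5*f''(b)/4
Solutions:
 f(b) = C1 + C2*b + b^4/3 - 4*b^3/45 - 14*b^2/25


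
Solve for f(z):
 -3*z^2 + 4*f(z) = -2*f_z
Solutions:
 f(z) = C1*exp(-2*z) + 3*z^2/4 - 3*z/4 + 3/8


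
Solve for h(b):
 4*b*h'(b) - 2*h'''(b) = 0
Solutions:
 h(b) = C1 + Integral(C2*airyai(2^(1/3)*b) + C3*airybi(2^(1/3)*b), b)


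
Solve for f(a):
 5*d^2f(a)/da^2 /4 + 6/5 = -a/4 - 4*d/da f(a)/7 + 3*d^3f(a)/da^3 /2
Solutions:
 f(a) = C1 + C2*exp(a*(35 - sqrt(3913))/84) + C3*exp(a*(35 + sqrt(3913))/84) - 7*a^2/32 - 1463*a/1280


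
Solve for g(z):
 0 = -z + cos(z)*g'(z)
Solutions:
 g(z) = C1 + Integral(z/cos(z), z)


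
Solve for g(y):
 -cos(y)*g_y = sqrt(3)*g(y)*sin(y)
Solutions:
 g(y) = C1*cos(y)^(sqrt(3))


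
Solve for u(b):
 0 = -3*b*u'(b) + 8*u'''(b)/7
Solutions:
 u(b) = C1 + Integral(C2*airyai(21^(1/3)*b/2) + C3*airybi(21^(1/3)*b/2), b)


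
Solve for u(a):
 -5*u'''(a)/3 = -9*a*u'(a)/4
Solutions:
 u(a) = C1 + Integral(C2*airyai(3*50^(1/3)*a/10) + C3*airybi(3*50^(1/3)*a/10), a)


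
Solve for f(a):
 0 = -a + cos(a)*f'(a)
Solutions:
 f(a) = C1 + Integral(a/cos(a), a)


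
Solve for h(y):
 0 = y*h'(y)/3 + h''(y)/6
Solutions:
 h(y) = C1 + C2*erf(y)


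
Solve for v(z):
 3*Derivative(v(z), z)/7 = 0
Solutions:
 v(z) = C1


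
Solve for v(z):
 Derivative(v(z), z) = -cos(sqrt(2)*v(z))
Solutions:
 v(z) = sqrt(2)*(pi - asin((exp(2*sqrt(2)*C1) + exp(2*sqrt(2)*z))/(exp(2*sqrt(2)*C1) - exp(2*sqrt(2)*z))))/2
 v(z) = sqrt(2)*asin((exp(2*sqrt(2)*C1) + exp(2*sqrt(2)*z))/(exp(2*sqrt(2)*C1) - exp(2*sqrt(2)*z)))/2


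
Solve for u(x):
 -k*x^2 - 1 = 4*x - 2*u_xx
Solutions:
 u(x) = C1 + C2*x + k*x^4/24 + x^3/3 + x^2/4


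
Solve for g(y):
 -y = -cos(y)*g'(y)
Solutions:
 g(y) = C1 + Integral(y/cos(y), y)


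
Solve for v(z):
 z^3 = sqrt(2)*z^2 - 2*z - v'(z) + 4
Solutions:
 v(z) = C1 - z^4/4 + sqrt(2)*z^3/3 - z^2 + 4*z


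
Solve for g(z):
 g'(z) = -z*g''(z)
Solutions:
 g(z) = C1 + C2*log(z)


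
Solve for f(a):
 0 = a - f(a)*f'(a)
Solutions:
 f(a) = -sqrt(C1 + a^2)
 f(a) = sqrt(C1 + a^2)


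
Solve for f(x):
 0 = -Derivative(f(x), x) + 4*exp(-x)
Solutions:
 f(x) = C1 - 4*exp(-x)


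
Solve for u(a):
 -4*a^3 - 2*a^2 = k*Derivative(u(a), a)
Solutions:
 u(a) = C1 - a^4/k - 2*a^3/(3*k)


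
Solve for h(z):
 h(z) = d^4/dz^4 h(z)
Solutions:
 h(z) = C1*exp(-z) + C2*exp(z) + C3*sin(z) + C4*cos(z)


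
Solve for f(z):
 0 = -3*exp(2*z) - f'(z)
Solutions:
 f(z) = C1 - 3*exp(2*z)/2


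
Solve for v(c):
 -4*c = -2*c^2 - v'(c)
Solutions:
 v(c) = C1 - 2*c^3/3 + 2*c^2


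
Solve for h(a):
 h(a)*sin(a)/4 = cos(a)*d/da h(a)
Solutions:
 h(a) = C1/cos(a)^(1/4)


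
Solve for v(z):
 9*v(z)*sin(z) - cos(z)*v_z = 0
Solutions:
 v(z) = C1/cos(z)^9


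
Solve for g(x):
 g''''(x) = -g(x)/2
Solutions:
 g(x) = (C1*sin(2^(1/4)*x/2) + C2*cos(2^(1/4)*x/2))*exp(-2^(1/4)*x/2) + (C3*sin(2^(1/4)*x/2) + C4*cos(2^(1/4)*x/2))*exp(2^(1/4)*x/2)


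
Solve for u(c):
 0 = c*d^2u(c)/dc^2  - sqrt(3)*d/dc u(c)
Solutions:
 u(c) = C1 + C2*c^(1 + sqrt(3))


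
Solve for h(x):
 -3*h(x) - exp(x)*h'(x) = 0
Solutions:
 h(x) = C1*exp(3*exp(-x))


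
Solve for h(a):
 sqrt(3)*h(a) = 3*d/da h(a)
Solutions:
 h(a) = C1*exp(sqrt(3)*a/3)


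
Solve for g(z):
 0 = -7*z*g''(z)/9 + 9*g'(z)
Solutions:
 g(z) = C1 + C2*z^(88/7)


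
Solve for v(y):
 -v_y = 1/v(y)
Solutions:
 v(y) = -sqrt(C1 - 2*y)
 v(y) = sqrt(C1 - 2*y)


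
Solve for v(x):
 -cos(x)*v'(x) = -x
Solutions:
 v(x) = C1 + Integral(x/cos(x), x)


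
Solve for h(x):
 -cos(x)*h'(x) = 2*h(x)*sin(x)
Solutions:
 h(x) = C1*cos(x)^2


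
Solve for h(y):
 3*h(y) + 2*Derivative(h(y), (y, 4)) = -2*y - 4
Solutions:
 h(y) = -2*y/3 + (C1*sin(6^(1/4)*y/2) + C2*cos(6^(1/4)*y/2))*exp(-6^(1/4)*y/2) + (C3*sin(6^(1/4)*y/2) + C4*cos(6^(1/4)*y/2))*exp(6^(1/4)*y/2) - 4/3


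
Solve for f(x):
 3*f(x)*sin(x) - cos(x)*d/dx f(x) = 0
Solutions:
 f(x) = C1/cos(x)^3


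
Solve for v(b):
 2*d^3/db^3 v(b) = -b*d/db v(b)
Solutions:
 v(b) = C1 + Integral(C2*airyai(-2^(2/3)*b/2) + C3*airybi(-2^(2/3)*b/2), b)


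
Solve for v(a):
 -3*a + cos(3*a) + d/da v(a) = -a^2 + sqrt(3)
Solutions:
 v(a) = C1 - a^3/3 + 3*a^2/2 + sqrt(3)*a - sin(3*a)/3


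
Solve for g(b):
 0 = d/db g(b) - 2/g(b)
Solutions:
 g(b) = -sqrt(C1 + 4*b)
 g(b) = sqrt(C1 + 4*b)


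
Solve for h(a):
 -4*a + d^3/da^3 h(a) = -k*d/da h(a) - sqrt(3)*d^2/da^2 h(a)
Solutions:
 h(a) = C1 + C2*exp(a*(sqrt(3 - 4*k) - sqrt(3))/2) + C3*exp(-a*(sqrt(3 - 4*k) + sqrt(3))/2) + 2*a^2/k - 4*sqrt(3)*a/k^2


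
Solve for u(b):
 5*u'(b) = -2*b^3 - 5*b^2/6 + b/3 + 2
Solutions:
 u(b) = C1 - b^4/10 - b^3/18 + b^2/30 + 2*b/5


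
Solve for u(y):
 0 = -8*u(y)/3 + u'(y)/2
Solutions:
 u(y) = C1*exp(16*y/3)


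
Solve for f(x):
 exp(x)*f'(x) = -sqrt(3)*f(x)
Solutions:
 f(x) = C1*exp(sqrt(3)*exp(-x))


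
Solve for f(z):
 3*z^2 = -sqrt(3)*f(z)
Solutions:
 f(z) = -sqrt(3)*z^2


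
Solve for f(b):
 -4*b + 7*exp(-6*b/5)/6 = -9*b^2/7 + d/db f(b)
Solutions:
 f(b) = C1 + 3*b^3/7 - 2*b^2 - 35*exp(-6*b/5)/36


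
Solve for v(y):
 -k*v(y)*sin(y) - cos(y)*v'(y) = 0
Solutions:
 v(y) = C1*exp(k*log(cos(y)))


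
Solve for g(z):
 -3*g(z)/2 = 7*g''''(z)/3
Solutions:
 g(z) = (C1*sin(2^(1/4)*sqrt(3)*7^(3/4)*z/14) + C2*cos(2^(1/4)*sqrt(3)*7^(3/4)*z/14))*exp(-2^(1/4)*sqrt(3)*7^(3/4)*z/14) + (C3*sin(2^(1/4)*sqrt(3)*7^(3/4)*z/14) + C4*cos(2^(1/4)*sqrt(3)*7^(3/4)*z/14))*exp(2^(1/4)*sqrt(3)*7^(3/4)*z/14)


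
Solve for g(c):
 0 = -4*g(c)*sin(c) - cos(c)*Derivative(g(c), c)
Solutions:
 g(c) = C1*cos(c)^4


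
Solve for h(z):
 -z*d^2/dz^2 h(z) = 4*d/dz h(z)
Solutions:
 h(z) = C1 + C2/z^3


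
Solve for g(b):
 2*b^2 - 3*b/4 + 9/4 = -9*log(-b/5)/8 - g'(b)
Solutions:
 g(b) = C1 - 2*b^3/3 + 3*b^2/8 - 9*b*log(-b)/8 + 9*b*(-1 + log(5))/8


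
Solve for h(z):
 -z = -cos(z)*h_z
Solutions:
 h(z) = C1 + Integral(z/cos(z), z)


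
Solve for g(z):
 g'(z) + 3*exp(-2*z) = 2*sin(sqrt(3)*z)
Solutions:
 g(z) = C1 - 2*sqrt(3)*cos(sqrt(3)*z)/3 + 3*exp(-2*z)/2


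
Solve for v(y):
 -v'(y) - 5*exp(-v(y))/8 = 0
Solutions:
 v(y) = log(C1 - 5*y/8)


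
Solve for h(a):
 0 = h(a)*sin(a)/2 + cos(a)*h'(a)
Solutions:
 h(a) = C1*sqrt(cos(a))


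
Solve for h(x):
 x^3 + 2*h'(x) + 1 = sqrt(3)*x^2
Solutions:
 h(x) = C1 - x^4/8 + sqrt(3)*x^3/6 - x/2


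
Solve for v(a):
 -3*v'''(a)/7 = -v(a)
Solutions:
 v(a) = C3*exp(3^(2/3)*7^(1/3)*a/3) + (C1*sin(3^(1/6)*7^(1/3)*a/2) + C2*cos(3^(1/6)*7^(1/3)*a/2))*exp(-3^(2/3)*7^(1/3)*a/6)


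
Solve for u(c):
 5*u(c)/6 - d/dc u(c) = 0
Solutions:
 u(c) = C1*exp(5*c/6)


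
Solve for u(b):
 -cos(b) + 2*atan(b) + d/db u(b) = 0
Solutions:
 u(b) = C1 - 2*b*atan(b) + log(b^2 + 1) + sin(b)


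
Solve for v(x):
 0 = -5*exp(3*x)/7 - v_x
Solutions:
 v(x) = C1 - 5*exp(3*x)/21


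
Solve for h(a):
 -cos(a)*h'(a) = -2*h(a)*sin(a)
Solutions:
 h(a) = C1/cos(a)^2


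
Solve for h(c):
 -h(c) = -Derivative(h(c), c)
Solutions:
 h(c) = C1*exp(c)


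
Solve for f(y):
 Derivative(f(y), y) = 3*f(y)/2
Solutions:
 f(y) = C1*exp(3*y/2)


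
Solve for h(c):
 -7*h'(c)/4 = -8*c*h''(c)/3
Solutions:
 h(c) = C1 + C2*c^(53/32)


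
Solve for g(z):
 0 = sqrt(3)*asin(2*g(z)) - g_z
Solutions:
 Integral(1/asin(2*_y), (_y, g(z))) = C1 + sqrt(3)*z


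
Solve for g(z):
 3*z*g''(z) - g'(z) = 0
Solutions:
 g(z) = C1 + C2*z^(4/3)


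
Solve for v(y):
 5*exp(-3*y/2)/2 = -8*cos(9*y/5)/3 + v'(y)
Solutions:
 v(y) = C1 + 40*sin(9*y/5)/27 - 5*exp(-3*y/2)/3


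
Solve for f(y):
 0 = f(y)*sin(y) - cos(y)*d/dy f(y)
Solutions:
 f(y) = C1/cos(y)


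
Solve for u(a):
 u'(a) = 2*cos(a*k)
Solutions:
 u(a) = C1 + 2*sin(a*k)/k


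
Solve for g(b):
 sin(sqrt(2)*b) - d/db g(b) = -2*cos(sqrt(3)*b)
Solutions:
 g(b) = C1 + 2*sqrt(3)*sin(sqrt(3)*b)/3 - sqrt(2)*cos(sqrt(2)*b)/2


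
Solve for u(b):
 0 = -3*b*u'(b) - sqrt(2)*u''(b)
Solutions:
 u(b) = C1 + C2*erf(2^(1/4)*sqrt(3)*b/2)


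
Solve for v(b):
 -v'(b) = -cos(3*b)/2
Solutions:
 v(b) = C1 + sin(3*b)/6


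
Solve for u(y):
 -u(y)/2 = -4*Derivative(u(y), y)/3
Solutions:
 u(y) = C1*exp(3*y/8)


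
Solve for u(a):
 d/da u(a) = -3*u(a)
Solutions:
 u(a) = C1*exp(-3*a)


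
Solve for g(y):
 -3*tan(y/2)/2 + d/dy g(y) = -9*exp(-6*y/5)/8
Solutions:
 g(y) = C1 + 3*log(tan(y/2)^2 + 1)/2 + 15*exp(-6*y/5)/16


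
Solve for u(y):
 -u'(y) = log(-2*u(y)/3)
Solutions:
 Integral(1/(log(-_y) - log(3) + log(2)), (_y, u(y))) = C1 - y


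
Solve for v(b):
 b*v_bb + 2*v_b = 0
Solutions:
 v(b) = C1 + C2/b


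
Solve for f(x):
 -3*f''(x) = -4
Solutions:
 f(x) = C1 + C2*x + 2*x^2/3


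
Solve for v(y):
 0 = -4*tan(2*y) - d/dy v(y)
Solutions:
 v(y) = C1 + 2*log(cos(2*y))


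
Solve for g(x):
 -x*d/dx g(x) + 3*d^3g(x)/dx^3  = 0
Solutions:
 g(x) = C1 + Integral(C2*airyai(3^(2/3)*x/3) + C3*airybi(3^(2/3)*x/3), x)


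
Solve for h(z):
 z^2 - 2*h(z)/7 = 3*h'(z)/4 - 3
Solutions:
 h(z) = C1*exp(-8*z/21) + 7*z^2/2 - 147*z/8 + 3759/64


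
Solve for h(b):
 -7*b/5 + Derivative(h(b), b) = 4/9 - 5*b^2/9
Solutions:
 h(b) = C1 - 5*b^3/27 + 7*b^2/10 + 4*b/9


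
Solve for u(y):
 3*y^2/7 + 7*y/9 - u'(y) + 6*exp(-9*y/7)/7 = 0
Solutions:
 u(y) = C1 + y^3/7 + 7*y^2/18 - 2*exp(-9*y/7)/3


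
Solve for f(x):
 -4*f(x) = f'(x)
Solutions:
 f(x) = C1*exp(-4*x)


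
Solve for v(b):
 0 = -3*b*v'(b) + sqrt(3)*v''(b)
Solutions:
 v(b) = C1 + C2*erfi(sqrt(2)*3^(1/4)*b/2)


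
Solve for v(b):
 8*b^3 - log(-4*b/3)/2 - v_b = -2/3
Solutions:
 v(b) = C1 + 2*b^4 - b*log(-b)/2 + b*(-log(2) + log(3)/2 + 7/6)


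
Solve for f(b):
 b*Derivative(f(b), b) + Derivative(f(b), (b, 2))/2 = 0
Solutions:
 f(b) = C1 + C2*erf(b)


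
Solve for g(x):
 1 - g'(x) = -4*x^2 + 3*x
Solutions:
 g(x) = C1 + 4*x^3/3 - 3*x^2/2 + x


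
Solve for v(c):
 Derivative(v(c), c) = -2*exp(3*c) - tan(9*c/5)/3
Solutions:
 v(c) = C1 - 2*exp(3*c)/3 + 5*log(cos(9*c/5))/27


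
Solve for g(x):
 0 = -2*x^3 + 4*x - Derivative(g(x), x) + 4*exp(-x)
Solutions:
 g(x) = C1 - x^4/2 + 2*x^2 - 4*exp(-x)


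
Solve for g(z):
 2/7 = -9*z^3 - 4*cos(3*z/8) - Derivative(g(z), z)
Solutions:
 g(z) = C1 - 9*z^4/4 - 2*z/7 - 32*sin(3*z/8)/3


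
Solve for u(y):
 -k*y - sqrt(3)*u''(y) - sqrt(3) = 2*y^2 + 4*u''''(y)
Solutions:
 u(y) = C1 + C2*y + C3*sin(3^(1/4)*y/2) + C4*cos(3^(1/4)*y/2) - sqrt(3)*k*y^3/18 - sqrt(3)*y^4/18 + 13*y^2/6


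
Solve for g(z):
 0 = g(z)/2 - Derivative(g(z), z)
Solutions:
 g(z) = C1*exp(z/2)


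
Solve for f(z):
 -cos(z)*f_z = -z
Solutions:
 f(z) = C1 + Integral(z/cos(z), z)


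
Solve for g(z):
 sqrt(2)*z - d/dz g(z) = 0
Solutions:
 g(z) = C1 + sqrt(2)*z^2/2


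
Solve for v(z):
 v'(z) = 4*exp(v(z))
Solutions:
 v(z) = log(-1/(C1 + 4*z))


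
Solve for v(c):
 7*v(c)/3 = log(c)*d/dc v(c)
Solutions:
 v(c) = C1*exp(7*li(c)/3)


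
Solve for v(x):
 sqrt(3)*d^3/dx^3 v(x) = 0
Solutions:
 v(x) = C1 + C2*x + C3*x^2


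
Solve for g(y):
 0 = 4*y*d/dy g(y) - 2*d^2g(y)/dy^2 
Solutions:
 g(y) = C1 + C2*erfi(y)


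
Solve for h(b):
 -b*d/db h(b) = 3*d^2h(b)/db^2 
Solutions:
 h(b) = C1 + C2*erf(sqrt(6)*b/6)


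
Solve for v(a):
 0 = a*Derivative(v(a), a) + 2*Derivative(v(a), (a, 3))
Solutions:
 v(a) = C1 + Integral(C2*airyai(-2^(2/3)*a/2) + C3*airybi(-2^(2/3)*a/2), a)


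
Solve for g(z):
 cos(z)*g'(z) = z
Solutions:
 g(z) = C1 + Integral(z/cos(z), z)


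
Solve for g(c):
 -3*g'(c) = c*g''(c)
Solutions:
 g(c) = C1 + C2/c^2


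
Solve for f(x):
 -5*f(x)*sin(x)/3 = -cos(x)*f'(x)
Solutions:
 f(x) = C1/cos(x)^(5/3)


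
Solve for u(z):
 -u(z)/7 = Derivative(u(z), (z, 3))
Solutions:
 u(z) = C3*exp(-7^(2/3)*z/7) + (C1*sin(sqrt(3)*7^(2/3)*z/14) + C2*cos(sqrt(3)*7^(2/3)*z/14))*exp(7^(2/3)*z/14)


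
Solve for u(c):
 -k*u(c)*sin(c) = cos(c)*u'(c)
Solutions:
 u(c) = C1*exp(k*log(cos(c)))


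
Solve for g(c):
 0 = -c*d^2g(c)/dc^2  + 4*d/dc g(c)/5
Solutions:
 g(c) = C1 + C2*c^(9/5)


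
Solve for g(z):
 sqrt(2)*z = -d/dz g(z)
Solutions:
 g(z) = C1 - sqrt(2)*z^2/2


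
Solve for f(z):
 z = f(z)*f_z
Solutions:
 f(z) = -sqrt(C1 + z^2)
 f(z) = sqrt(C1 + z^2)


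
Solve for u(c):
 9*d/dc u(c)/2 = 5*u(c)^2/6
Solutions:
 u(c) = -27/(C1 + 5*c)


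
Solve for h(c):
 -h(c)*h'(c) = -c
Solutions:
 h(c) = -sqrt(C1 + c^2)
 h(c) = sqrt(C1 + c^2)


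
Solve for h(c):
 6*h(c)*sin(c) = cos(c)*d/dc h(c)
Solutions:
 h(c) = C1/cos(c)^6


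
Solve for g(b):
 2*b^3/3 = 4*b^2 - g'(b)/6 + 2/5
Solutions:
 g(b) = C1 - b^4 + 8*b^3 + 12*b/5


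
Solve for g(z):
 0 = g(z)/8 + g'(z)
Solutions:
 g(z) = C1*exp(-z/8)


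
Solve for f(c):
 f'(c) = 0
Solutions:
 f(c) = C1


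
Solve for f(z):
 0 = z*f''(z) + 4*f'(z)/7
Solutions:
 f(z) = C1 + C2*z^(3/7)


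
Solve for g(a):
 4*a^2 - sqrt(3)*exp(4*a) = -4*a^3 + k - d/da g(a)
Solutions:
 g(a) = C1 - a^4 - 4*a^3/3 + a*k + sqrt(3)*exp(4*a)/4


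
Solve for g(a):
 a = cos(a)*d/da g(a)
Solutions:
 g(a) = C1 + Integral(a/cos(a), a)


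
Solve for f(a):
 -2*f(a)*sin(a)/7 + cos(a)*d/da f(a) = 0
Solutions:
 f(a) = C1/cos(a)^(2/7)


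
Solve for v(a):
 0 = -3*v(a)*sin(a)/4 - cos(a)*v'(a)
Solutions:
 v(a) = C1*cos(a)^(3/4)


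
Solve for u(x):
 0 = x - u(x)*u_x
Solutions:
 u(x) = -sqrt(C1 + x^2)
 u(x) = sqrt(C1 + x^2)


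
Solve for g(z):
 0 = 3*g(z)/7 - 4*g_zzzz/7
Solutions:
 g(z) = C1*exp(-sqrt(2)*3^(1/4)*z/2) + C2*exp(sqrt(2)*3^(1/4)*z/2) + C3*sin(sqrt(2)*3^(1/4)*z/2) + C4*cos(sqrt(2)*3^(1/4)*z/2)


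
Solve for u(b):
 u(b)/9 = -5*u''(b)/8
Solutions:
 u(b) = C1*sin(2*sqrt(10)*b/15) + C2*cos(2*sqrt(10)*b/15)


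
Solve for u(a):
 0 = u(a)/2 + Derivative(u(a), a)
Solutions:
 u(a) = C1*exp(-a/2)


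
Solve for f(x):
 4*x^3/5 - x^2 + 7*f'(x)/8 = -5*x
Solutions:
 f(x) = C1 - 8*x^4/35 + 8*x^3/21 - 20*x^2/7


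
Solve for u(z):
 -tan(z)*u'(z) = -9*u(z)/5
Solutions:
 u(z) = C1*sin(z)^(9/5)


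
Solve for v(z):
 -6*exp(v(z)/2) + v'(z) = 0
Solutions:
 v(z) = 2*log(-1/(C1 + 6*z)) + 2*log(2)


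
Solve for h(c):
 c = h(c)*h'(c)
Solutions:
 h(c) = -sqrt(C1 + c^2)
 h(c) = sqrt(C1 + c^2)


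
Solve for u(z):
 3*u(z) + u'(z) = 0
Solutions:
 u(z) = C1*exp(-3*z)


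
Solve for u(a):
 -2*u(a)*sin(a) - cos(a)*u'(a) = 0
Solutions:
 u(a) = C1*cos(a)^2


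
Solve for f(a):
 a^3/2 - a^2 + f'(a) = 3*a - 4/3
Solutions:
 f(a) = C1 - a^4/8 + a^3/3 + 3*a^2/2 - 4*a/3


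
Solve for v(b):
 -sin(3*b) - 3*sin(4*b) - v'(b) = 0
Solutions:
 v(b) = C1 + cos(3*b)/3 + 3*cos(4*b)/4


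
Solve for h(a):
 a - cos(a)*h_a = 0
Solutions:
 h(a) = C1 + Integral(a/cos(a), a)


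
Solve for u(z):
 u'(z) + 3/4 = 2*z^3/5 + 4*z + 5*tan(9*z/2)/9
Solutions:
 u(z) = C1 + z^4/10 + 2*z^2 - 3*z/4 - 10*log(cos(9*z/2))/81


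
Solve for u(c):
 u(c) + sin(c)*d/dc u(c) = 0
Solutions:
 u(c) = C1*sqrt(cos(c) + 1)/sqrt(cos(c) - 1)


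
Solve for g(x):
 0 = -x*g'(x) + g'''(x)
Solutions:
 g(x) = C1 + Integral(C2*airyai(x) + C3*airybi(x), x)


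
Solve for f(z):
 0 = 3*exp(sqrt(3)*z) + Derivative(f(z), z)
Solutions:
 f(z) = C1 - sqrt(3)*exp(sqrt(3)*z)


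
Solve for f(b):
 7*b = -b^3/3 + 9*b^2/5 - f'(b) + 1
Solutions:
 f(b) = C1 - b^4/12 + 3*b^3/5 - 7*b^2/2 + b


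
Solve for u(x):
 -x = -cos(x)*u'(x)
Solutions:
 u(x) = C1 + Integral(x/cos(x), x)


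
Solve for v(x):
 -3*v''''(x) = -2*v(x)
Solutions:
 v(x) = C1*exp(-2^(1/4)*3^(3/4)*x/3) + C2*exp(2^(1/4)*3^(3/4)*x/3) + C3*sin(2^(1/4)*3^(3/4)*x/3) + C4*cos(2^(1/4)*3^(3/4)*x/3)


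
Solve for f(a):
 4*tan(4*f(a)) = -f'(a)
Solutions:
 f(a) = -asin(C1*exp(-16*a))/4 + pi/4
 f(a) = asin(C1*exp(-16*a))/4


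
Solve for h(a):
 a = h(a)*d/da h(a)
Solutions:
 h(a) = -sqrt(C1 + a^2)
 h(a) = sqrt(C1 + a^2)


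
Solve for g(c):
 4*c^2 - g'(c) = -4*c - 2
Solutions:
 g(c) = C1 + 4*c^3/3 + 2*c^2 + 2*c


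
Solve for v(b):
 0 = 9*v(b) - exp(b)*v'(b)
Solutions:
 v(b) = C1*exp(-9*exp(-b))


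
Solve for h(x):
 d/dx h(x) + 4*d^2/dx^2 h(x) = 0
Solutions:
 h(x) = C1 + C2*exp(-x/4)


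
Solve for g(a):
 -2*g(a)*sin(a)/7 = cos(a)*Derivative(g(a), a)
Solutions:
 g(a) = C1*cos(a)^(2/7)


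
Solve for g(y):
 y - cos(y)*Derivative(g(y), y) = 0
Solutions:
 g(y) = C1 + Integral(y/cos(y), y)


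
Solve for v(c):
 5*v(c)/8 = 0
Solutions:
 v(c) = 0


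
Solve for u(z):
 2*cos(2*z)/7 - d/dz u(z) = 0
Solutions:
 u(z) = C1 + sin(2*z)/7


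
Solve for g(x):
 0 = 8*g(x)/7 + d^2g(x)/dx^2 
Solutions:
 g(x) = C1*sin(2*sqrt(14)*x/7) + C2*cos(2*sqrt(14)*x/7)


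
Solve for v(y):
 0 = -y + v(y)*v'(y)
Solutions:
 v(y) = -sqrt(C1 + y^2)
 v(y) = sqrt(C1 + y^2)


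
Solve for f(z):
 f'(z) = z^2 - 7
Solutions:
 f(z) = C1 + z^3/3 - 7*z


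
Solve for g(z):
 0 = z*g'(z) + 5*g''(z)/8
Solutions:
 g(z) = C1 + C2*erf(2*sqrt(5)*z/5)


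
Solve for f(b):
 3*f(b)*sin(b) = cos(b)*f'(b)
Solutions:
 f(b) = C1/cos(b)^3


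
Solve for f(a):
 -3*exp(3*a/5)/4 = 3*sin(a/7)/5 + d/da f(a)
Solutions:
 f(a) = C1 - 5*exp(3*a/5)/4 + 21*cos(a/7)/5


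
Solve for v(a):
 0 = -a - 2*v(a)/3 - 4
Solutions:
 v(a) = -3*a/2 - 6


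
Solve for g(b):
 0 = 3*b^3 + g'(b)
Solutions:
 g(b) = C1 - 3*b^4/4


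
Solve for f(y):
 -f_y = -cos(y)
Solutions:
 f(y) = C1 + sin(y)


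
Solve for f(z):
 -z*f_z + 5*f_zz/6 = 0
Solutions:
 f(z) = C1 + C2*erfi(sqrt(15)*z/5)


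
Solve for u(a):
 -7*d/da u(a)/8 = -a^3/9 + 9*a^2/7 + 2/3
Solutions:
 u(a) = C1 + 2*a^4/63 - 24*a^3/49 - 16*a/21


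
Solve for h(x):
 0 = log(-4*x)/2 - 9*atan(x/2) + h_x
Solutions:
 h(x) = C1 - x*log(-x)/2 + 9*x*atan(x/2) - x*log(2) + x/2 - 9*log(x^2 + 4)


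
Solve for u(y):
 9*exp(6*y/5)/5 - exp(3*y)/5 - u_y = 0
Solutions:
 u(y) = C1 + 3*exp(6*y/5)/2 - exp(3*y)/15


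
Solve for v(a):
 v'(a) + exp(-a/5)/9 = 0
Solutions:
 v(a) = C1 + 5*exp(-a/5)/9


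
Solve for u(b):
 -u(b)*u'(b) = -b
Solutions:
 u(b) = -sqrt(C1 + b^2)
 u(b) = sqrt(C1 + b^2)


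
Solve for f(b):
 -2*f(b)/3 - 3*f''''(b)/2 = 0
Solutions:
 f(b) = (C1*sin(sqrt(3)*b/3) + C2*cos(sqrt(3)*b/3))*exp(-sqrt(3)*b/3) + (C3*sin(sqrt(3)*b/3) + C4*cos(sqrt(3)*b/3))*exp(sqrt(3)*b/3)


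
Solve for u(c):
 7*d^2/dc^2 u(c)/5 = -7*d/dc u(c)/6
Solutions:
 u(c) = C1 + C2*exp(-5*c/6)


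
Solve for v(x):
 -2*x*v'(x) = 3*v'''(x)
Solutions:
 v(x) = C1 + Integral(C2*airyai(-2^(1/3)*3^(2/3)*x/3) + C3*airybi(-2^(1/3)*3^(2/3)*x/3), x)


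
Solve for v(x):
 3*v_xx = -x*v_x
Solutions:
 v(x) = C1 + C2*erf(sqrt(6)*x/6)


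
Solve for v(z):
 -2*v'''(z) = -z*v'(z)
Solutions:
 v(z) = C1 + Integral(C2*airyai(2^(2/3)*z/2) + C3*airybi(2^(2/3)*z/2), z)


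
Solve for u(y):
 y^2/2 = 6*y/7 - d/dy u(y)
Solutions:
 u(y) = C1 - y^3/6 + 3*y^2/7


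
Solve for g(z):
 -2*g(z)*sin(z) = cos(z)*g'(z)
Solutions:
 g(z) = C1*cos(z)^2


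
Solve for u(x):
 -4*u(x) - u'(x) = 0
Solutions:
 u(x) = C1*exp(-4*x)


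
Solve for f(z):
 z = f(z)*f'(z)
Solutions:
 f(z) = -sqrt(C1 + z^2)
 f(z) = sqrt(C1 + z^2)


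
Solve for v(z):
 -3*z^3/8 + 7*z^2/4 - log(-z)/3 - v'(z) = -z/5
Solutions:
 v(z) = C1 - 3*z^4/32 + 7*z^3/12 + z^2/10 - z*log(-z)/3 + z/3


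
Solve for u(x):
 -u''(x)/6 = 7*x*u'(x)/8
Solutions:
 u(x) = C1 + C2*erf(sqrt(42)*x/4)


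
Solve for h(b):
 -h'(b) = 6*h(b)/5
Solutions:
 h(b) = C1*exp(-6*b/5)


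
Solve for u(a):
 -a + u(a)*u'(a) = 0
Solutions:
 u(a) = -sqrt(C1 + a^2)
 u(a) = sqrt(C1 + a^2)


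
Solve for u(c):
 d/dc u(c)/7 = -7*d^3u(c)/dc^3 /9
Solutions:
 u(c) = C1 + C2*sin(3*c/7) + C3*cos(3*c/7)


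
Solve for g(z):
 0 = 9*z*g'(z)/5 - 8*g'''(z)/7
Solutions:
 g(z) = C1 + Integral(C2*airyai(5^(2/3)*63^(1/3)*z/10) + C3*airybi(5^(2/3)*63^(1/3)*z/10), z)


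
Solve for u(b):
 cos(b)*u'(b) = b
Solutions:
 u(b) = C1 + Integral(b/cos(b), b)


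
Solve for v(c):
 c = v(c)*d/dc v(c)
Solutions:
 v(c) = -sqrt(C1 + c^2)
 v(c) = sqrt(C1 + c^2)


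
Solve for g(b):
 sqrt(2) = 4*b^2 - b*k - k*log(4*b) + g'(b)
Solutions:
 g(b) = C1 - 4*b^3/3 + b^2*k/2 + b*k*log(b) - b*k + b*k*log(4) + sqrt(2)*b


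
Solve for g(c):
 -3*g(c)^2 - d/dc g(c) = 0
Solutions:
 g(c) = 1/(C1 + 3*c)


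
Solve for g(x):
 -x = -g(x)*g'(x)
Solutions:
 g(x) = -sqrt(C1 + x^2)
 g(x) = sqrt(C1 + x^2)


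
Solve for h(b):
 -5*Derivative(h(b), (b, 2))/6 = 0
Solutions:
 h(b) = C1 + C2*b


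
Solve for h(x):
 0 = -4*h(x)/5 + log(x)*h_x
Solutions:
 h(x) = C1*exp(4*li(x)/5)


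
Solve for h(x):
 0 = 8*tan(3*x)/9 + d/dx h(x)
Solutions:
 h(x) = C1 + 8*log(cos(3*x))/27


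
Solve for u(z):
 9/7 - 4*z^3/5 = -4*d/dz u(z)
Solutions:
 u(z) = C1 + z^4/20 - 9*z/28


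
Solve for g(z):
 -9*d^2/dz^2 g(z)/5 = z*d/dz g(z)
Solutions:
 g(z) = C1 + C2*erf(sqrt(10)*z/6)


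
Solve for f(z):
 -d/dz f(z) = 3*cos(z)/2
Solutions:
 f(z) = C1 - 3*sin(z)/2


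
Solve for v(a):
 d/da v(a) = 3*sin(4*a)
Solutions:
 v(a) = C1 - 3*cos(4*a)/4


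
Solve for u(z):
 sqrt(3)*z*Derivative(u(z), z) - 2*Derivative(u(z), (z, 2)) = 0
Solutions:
 u(z) = C1 + C2*erfi(3^(1/4)*z/2)


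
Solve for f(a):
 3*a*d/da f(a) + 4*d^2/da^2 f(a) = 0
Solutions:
 f(a) = C1 + C2*erf(sqrt(6)*a/4)


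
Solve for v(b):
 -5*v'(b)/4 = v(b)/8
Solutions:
 v(b) = C1*exp(-b/10)


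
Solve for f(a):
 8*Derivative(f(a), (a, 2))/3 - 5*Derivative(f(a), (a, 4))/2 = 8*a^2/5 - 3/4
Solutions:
 f(a) = C1 + C2*a + C3*exp(-4*sqrt(15)*a/15) + C4*exp(4*sqrt(15)*a/15) + a^4/20 + 27*a^2/64


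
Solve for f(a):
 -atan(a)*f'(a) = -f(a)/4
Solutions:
 f(a) = C1*exp(Integral(1/atan(a), a)/4)


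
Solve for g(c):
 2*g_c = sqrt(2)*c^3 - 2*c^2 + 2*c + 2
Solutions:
 g(c) = C1 + sqrt(2)*c^4/8 - c^3/3 + c^2/2 + c


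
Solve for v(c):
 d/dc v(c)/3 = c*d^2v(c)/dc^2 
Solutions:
 v(c) = C1 + C2*c^(4/3)


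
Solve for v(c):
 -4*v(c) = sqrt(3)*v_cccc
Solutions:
 v(c) = (C1*sin(3^(7/8)*c/3) + C2*cos(3^(7/8)*c/3))*exp(-3^(7/8)*c/3) + (C3*sin(3^(7/8)*c/3) + C4*cos(3^(7/8)*c/3))*exp(3^(7/8)*c/3)


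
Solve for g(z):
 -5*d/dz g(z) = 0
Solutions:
 g(z) = C1


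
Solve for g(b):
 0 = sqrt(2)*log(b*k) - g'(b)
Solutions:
 g(b) = C1 + sqrt(2)*b*log(b*k) - sqrt(2)*b


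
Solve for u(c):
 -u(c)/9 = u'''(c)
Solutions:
 u(c) = C3*exp(-3^(1/3)*c/3) + (C1*sin(3^(5/6)*c/6) + C2*cos(3^(5/6)*c/6))*exp(3^(1/3)*c/6)


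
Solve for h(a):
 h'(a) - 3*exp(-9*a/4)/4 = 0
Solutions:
 h(a) = C1 - exp(-9*a/4)/3


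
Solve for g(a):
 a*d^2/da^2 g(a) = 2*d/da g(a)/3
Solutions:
 g(a) = C1 + C2*a^(5/3)


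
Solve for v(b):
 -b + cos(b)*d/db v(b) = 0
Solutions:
 v(b) = C1 + Integral(b/cos(b), b)


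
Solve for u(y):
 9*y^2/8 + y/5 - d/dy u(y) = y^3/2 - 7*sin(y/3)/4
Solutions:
 u(y) = C1 - y^4/8 + 3*y^3/8 + y^2/10 - 21*cos(y/3)/4


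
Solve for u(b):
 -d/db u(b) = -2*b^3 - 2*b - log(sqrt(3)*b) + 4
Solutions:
 u(b) = C1 + b^4/2 + b^2 + b*log(b) - 5*b + b*log(3)/2


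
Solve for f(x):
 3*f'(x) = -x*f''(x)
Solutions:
 f(x) = C1 + C2/x^2


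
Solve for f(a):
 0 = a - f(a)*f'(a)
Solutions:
 f(a) = -sqrt(C1 + a^2)
 f(a) = sqrt(C1 + a^2)


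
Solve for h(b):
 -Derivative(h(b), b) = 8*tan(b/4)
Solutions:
 h(b) = C1 + 32*log(cos(b/4))


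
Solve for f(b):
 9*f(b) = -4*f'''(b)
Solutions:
 f(b) = C3*exp(-2^(1/3)*3^(2/3)*b/2) + (C1*sin(3*2^(1/3)*3^(1/6)*b/4) + C2*cos(3*2^(1/3)*3^(1/6)*b/4))*exp(2^(1/3)*3^(2/3)*b/4)


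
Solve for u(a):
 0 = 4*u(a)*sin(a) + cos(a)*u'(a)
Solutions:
 u(a) = C1*cos(a)^4


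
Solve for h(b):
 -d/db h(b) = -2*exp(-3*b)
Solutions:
 h(b) = C1 - 2*exp(-3*b)/3


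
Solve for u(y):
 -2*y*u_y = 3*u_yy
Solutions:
 u(y) = C1 + C2*erf(sqrt(3)*y/3)


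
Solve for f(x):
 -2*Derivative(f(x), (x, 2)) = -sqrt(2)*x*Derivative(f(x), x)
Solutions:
 f(x) = C1 + C2*erfi(2^(1/4)*x/2)


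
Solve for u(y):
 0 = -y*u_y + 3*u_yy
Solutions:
 u(y) = C1 + C2*erfi(sqrt(6)*y/6)


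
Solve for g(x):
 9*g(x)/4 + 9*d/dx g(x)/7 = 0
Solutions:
 g(x) = C1*exp(-7*x/4)


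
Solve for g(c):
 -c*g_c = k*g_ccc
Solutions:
 g(c) = C1 + Integral(C2*airyai(c*(-1/k)^(1/3)) + C3*airybi(c*(-1/k)^(1/3)), c)


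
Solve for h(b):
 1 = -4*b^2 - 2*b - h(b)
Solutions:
 h(b) = -4*b^2 - 2*b - 1


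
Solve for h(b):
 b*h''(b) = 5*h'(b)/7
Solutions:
 h(b) = C1 + C2*b^(12/7)


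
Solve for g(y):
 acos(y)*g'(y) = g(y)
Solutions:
 g(y) = C1*exp(Integral(1/acos(y), y))


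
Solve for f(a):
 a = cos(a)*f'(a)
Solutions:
 f(a) = C1 + Integral(a/cos(a), a)


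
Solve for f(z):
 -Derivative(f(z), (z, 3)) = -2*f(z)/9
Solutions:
 f(z) = C3*exp(6^(1/3)*z/3) + (C1*sin(2^(1/3)*3^(5/6)*z/6) + C2*cos(2^(1/3)*3^(5/6)*z/6))*exp(-6^(1/3)*z/6)


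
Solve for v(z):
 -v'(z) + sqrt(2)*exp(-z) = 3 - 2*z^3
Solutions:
 v(z) = C1 + z^4/2 - 3*z - sqrt(2)*exp(-z)


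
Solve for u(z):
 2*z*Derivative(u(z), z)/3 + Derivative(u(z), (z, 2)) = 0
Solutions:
 u(z) = C1 + C2*erf(sqrt(3)*z/3)


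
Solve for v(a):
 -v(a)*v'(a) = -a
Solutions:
 v(a) = -sqrt(C1 + a^2)
 v(a) = sqrt(C1 + a^2)


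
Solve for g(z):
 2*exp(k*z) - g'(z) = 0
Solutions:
 g(z) = C1 + 2*exp(k*z)/k


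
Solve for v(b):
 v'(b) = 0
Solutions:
 v(b) = C1


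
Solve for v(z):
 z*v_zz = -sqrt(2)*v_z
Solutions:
 v(z) = C1 + C2*z^(1 - sqrt(2))


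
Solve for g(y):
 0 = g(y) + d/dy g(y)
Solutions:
 g(y) = C1*exp(-y)


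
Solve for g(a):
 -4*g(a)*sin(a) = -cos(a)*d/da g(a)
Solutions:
 g(a) = C1/cos(a)^4


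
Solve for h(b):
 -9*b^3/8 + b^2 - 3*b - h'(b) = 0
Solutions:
 h(b) = C1 - 9*b^4/32 + b^3/3 - 3*b^2/2


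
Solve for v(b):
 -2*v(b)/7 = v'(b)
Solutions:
 v(b) = C1*exp(-2*b/7)


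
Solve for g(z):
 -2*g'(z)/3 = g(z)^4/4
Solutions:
 g(z) = (-3^(2/3)/3 - 3^(1/6)*I)*(1/(C1 + 3*z))^(1/3)
 g(z) = (-3^(2/3)/3 + 3^(1/6)*I)*(1/(C1 + 3*z))^(1/3)
 g(z) = 2*(1/(C1 + 9*z))^(1/3)


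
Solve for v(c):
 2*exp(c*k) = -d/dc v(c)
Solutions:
 v(c) = C1 - 2*exp(c*k)/k


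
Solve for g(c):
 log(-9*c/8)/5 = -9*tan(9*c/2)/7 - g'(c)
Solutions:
 g(c) = C1 - c*log(-c)/5 - c*log(3) + c/5 + 3*c*log(6)/5 + 2*log(cos(9*c/2))/7


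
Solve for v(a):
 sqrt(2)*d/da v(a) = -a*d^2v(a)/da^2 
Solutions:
 v(a) = C1 + C2*a^(1 - sqrt(2))


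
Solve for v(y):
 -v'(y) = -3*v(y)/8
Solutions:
 v(y) = C1*exp(3*y/8)


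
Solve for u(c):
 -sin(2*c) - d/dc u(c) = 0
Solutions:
 u(c) = C1 + cos(2*c)/2


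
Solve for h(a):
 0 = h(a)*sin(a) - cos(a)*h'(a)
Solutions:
 h(a) = C1/cos(a)


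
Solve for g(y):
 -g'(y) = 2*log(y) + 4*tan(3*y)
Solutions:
 g(y) = C1 - 2*y*log(y) + 2*y + 4*log(cos(3*y))/3


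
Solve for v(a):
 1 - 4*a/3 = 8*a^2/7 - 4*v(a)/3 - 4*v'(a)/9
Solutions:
 v(a) = C1*exp(-3*a) + 6*a^2/7 + 3*a/7 - 25/28


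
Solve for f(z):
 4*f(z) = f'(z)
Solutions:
 f(z) = C1*exp(4*z)


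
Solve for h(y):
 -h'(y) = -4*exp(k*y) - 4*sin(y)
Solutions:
 h(y) = C1 - 4*cos(y) + 4*exp(k*y)/k


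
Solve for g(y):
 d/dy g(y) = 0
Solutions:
 g(y) = C1


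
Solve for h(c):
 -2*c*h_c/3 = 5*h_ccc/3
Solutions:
 h(c) = C1 + Integral(C2*airyai(-2^(1/3)*5^(2/3)*c/5) + C3*airybi(-2^(1/3)*5^(2/3)*c/5), c)


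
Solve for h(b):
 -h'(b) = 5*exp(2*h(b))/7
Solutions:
 h(b) = log(-sqrt(1/(C1 + 5*b))) - log(2) + log(14)/2
 h(b) = log(1/(C1 + 5*b))/2 - log(2) + log(14)/2


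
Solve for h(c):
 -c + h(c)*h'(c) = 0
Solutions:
 h(c) = -sqrt(C1 + c^2)
 h(c) = sqrt(C1 + c^2)


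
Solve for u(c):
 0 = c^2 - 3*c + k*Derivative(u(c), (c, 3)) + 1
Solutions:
 u(c) = C1 + C2*c + C3*c^2 - c^5/(60*k) + c^4/(8*k) - c^3/(6*k)


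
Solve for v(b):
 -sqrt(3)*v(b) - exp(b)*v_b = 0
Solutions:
 v(b) = C1*exp(sqrt(3)*exp(-b))


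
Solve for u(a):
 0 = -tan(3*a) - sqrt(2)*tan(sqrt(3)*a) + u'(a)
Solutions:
 u(a) = C1 - log(cos(3*a))/3 - sqrt(6)*log(cos(sqrt(3)*a))/3


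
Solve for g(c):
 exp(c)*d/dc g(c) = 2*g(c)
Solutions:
 g(c) = C1*exp(-2*exp(-c))


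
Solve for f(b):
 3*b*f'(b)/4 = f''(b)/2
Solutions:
 f(b) = C1 + C2*erfi(sqrt(3)*b/2)


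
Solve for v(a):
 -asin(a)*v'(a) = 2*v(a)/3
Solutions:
 v(a) = C1*exp(-2*Integral(1/asin(a), a)/3)


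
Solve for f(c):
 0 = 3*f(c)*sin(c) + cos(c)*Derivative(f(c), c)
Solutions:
 f(c) = C1*cos(c)^3


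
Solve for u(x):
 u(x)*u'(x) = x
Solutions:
 u(x) = -sqrt(C1 + x^2)
 u(x) = sqrt(C1 + x^2)


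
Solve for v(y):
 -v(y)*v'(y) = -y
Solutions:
 v(y) = -sqrt(C1 + y^2)
 v(y) = sqrt(C1 + y^2)


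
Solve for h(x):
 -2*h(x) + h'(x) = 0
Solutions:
 h(x) = C1*exp(2*x)


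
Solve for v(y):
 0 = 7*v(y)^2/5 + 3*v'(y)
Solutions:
 v(y) = 15/(C1 + 7*y)


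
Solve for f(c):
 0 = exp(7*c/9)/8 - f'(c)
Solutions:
 f(c) = C1 + 9*exp(7*c/9)/56


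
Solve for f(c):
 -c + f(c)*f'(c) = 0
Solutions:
 f(c) = -sqrt(C1 + c^2)
 f(c) = sqrt(C1 + c^2)


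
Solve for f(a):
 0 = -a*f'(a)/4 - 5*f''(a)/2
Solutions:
 f(a) = C1 + C2*erf(sqrt(5)*a/10)


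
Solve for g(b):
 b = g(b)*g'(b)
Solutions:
 g(b) = -sqrt(C1 + b^2)
 g(b) = sqrt(C1 + b^2)


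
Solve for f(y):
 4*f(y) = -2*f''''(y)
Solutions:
 f(y) = (C1*sin(2^(3/4)*y/2) + C2*cos(2^(3/4)*y/2))*exp(-2^(3/4)*y/2) + (C3*sin(2^(3/4)*y/2) + C4*cos(2^(3/4)*y/2))*exp(2^(3/4)*y/2)


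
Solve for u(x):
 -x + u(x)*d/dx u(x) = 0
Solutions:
 u(x) = -sqrt(C1 + x^2)
 u(x) = sqrt(C1 + x^2)


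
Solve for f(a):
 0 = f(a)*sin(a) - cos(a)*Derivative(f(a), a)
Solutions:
 f(a) = C1/cos(a)


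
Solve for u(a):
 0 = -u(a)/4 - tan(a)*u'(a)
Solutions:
 u(a) = C1/sin(a)^(1/4)


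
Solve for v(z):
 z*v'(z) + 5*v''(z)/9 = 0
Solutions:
 v(z) = C1 + C2*erf(3*sqrt(10)*z/10)


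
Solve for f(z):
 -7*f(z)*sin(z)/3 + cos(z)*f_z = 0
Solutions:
 f(z) = C1/cos(z)^(7/3)


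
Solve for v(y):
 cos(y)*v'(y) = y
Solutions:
 v(y) = C1 + Integral(y/cos(y), y)


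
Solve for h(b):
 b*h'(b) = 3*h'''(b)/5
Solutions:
 h(b) = C1 + Integral(C2*airyai(3^(2/3)*5^(1/3)*b/3) + C3*airybi(3^(2/3)*5^(1/3)*b/3), b)


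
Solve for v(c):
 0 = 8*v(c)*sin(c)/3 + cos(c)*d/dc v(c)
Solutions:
 v(c) = C1*cos(c)^(8/3)


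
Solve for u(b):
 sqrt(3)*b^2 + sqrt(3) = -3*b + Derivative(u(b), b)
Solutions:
 u(b) = C1 + sqrt(3)*b^3/3 + 3*b^2/2 + sqrt(3)*b


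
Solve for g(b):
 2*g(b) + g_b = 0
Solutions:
 g(b) = C1*exp(-2*b)


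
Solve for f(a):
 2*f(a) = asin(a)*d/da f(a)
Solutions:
 f(a) = C1*exp(2*Integral(1/asin(a), a))


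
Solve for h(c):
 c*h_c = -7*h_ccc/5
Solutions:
 h(c) = C1 + Integral(C2*airyai(-5^(1/3)*7^(2/3)*c/7) + C3*airybi(-5^(1/3)*7^(2/3)*c/7), c)


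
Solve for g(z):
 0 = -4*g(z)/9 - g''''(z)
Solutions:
 g(z) = (C1*sin(sqrt(3)*z/3) + C2*cos(sqrt(3)*z/3))*exp(-sqrt(3)*z/3) + (C3*sin(sqrt(3)*z/3) + C4*cos(sqrt(3)*z/3))*exp(sqrt(3)*z/3)


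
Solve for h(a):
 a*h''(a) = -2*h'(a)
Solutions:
 h(a) = C1 + C2/a


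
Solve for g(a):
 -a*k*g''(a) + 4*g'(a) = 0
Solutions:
 g(a) = C1 + a^(((re(k) + 4)*re(k) + im(k)^2)/(re(k)^2 + im(k)^2))*(C2*sin(4*log(a)*Abs(im(k))/(re(k)^2 + im(k)^2)) + C3*cos(4*log(a)*im(k)/(re(k)^2 + im(k)^2)))


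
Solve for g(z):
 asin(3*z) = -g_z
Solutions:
 g(z) = C1 - z*asin(3*z) - sqrt(1 - 9*z^2)/3


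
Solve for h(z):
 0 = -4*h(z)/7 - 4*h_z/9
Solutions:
 h(z) = C1*exp(-9*z/7)


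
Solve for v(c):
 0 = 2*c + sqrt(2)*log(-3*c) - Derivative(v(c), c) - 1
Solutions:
 v(c) = C1 + c^2 + sqrt(2)*c*log(-c) + c*(-sqrt(2) - 1 + sqrt(2)*log(3))


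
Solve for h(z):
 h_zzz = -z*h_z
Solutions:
 h(z) = C1 + Integral(C2*airyai(-z) + C3*airybi(-z), z)


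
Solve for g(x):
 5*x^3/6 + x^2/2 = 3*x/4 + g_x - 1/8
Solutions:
 g(x) = C1 + 5*x^4/24 + x^3/6 - 3*x^2/8 + x/8


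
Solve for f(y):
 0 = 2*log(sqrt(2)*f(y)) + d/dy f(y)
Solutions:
 Integral(1/(2*log(_y) + log(2)), (_y, f(y))) = C1 - y


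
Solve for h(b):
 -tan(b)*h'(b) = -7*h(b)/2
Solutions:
 h(b) = C1*sin(b)^(7/2)


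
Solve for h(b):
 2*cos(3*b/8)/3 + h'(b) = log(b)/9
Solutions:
 h(b) = C1 + b*log(b)/9 - b/9 - 16*sin(3*b/8)/9


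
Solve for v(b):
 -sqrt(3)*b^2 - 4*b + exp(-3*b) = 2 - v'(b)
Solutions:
 v(b) = C1 + sqrt(3)*b^3/3 + 2*b^2 + 2*b + exp(-3*b)/3


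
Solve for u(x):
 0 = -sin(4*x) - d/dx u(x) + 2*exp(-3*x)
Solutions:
 u(x) = C1 + cos(4*x)/4 - 2*exp(-3*x)/3


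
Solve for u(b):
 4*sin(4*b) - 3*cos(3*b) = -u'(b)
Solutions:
 u(b) = C1 + sin(3*b) + cos(4*b)


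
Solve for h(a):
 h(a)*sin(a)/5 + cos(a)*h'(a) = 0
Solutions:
 h(a) = C1*cos(a)^(1/5)


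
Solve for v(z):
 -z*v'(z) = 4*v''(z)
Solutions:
 v(z) = C1 + C2*erf(sqrt(2)*z/4)


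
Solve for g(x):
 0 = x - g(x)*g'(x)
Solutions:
 g(x) = -sqrt(C1 + x^2)
 g(x) = sqrt(C1 + x^2)


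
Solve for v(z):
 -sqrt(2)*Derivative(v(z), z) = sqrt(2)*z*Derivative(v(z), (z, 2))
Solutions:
 v(z) = C1 + C2*log(z)


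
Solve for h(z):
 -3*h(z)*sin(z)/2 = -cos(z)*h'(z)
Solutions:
 h(z) = C1/cos(z)^(3/2)


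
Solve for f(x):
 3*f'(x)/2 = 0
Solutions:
 f(x) = C1


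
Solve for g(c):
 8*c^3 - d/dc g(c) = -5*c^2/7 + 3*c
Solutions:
 g(c) = C1 + 2*c^4 + 5*c^3/21 - 3*c^2/2


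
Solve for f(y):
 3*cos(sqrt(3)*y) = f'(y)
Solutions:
 f(y) = C1 + sqrt(3)*sin(sqrt(3)*y)


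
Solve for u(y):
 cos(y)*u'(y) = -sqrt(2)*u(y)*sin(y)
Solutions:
 u(y) = C1*cos(y)^(sqrt(2))


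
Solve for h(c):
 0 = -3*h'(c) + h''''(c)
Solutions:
 h(c) = C1 + C4*exp(3^(1/3)*c) + (C2*sin(3^(5/6)*c/2) + C3*cos(3^(5/6)*c/2))*exp(-3^(1/3)*c/2)


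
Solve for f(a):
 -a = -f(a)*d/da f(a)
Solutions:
 f(a) = -sqrt(C1 + a^2)
 f(a) = sqrt(C1 + a^2)


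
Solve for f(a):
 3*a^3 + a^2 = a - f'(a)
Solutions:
 f(a) = C1 - 3*a^4/4 - a^3/3 + a^2/2


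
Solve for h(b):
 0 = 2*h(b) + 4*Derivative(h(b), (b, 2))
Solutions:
 h(b) = C1*sin(sqrt(2)*b/2) + C2*cos(sqrt(2)*b/2)


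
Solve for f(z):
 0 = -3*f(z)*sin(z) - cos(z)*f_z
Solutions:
 f(z) = C1*cos(z)^3


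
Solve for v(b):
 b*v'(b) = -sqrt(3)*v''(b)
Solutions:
 v(b) = C1 + C2*erf(sqrt(2)*3^(3/4)*b/6)


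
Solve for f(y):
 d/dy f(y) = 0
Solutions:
 f(y) = C1


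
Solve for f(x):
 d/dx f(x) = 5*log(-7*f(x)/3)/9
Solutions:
 -9*Integral(1/(log(-_y) - log(3) + log(7)), (_y, f(x)))/5 = C1 - x


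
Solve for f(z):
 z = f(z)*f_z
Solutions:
 f(z) = -sqrt(C1 + z^2)
 f(z) = sqrt(C1 + z^2)


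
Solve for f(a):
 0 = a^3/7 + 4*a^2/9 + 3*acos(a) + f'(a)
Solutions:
 f(a) = C1 - a^4/28 - 4*a^3/27 - 3*a*acos(a) + 3*sqrt(1 - a^2)


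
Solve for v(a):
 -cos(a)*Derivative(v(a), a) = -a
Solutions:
 v(a) = C1 + Integral(a/cos(a), a)


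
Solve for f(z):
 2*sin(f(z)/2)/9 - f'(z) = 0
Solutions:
 -2*z/9 + log(cos(f(z)/2) - 1) - log(cos(f(z)/2) + 1) = C1


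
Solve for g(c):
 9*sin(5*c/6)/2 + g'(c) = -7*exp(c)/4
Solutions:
 g(c) = C1 - 7*exp(c)/4 + 27*cos(5*c/6)/5


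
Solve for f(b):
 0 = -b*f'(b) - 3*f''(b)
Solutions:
 f(b) = C1 + C2*erf(sqrt(6)*b/6)


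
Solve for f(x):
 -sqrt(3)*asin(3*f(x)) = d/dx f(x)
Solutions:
 Integral(1/asin(3*_y), (_y, f(x))) = C1 - sqrt(3)*x


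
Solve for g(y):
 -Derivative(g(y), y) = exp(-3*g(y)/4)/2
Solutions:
 g(y) = 4*log(C1 - 3*y/8)/3
 g(y) = 4*log((-3^(1/3) - 3^(5/6)*I)*(C1 - y)^(1/3)/4)
 g(y) = 4*log((-3^(1/3) + 3^(5/6)*I)*(C1 - y)^(1/3)/4)


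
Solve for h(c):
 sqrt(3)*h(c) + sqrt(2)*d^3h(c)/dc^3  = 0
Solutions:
 h(c) = C3*exp(-2^(5/6)*3^(1/6)*c/2) + (C1*sin(2^(5/6)*3^(2/3)*c/4) + C2*cos(2^(5/6)*3^(2/3)*c/4))*exp(2^(5/6)*3^(1/6)*c/4)


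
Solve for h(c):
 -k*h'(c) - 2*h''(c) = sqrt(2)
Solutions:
 h(c) = C1 + C2*exp(-c*k/2) - sqrt(2)*c/k


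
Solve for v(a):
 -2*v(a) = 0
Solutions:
 v(a) = 0


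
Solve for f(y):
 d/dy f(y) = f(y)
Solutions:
 f(y) = C1*exp(y)


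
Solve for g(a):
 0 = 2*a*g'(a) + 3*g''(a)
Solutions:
 g(a) = C1 + C2*erf(sqrt(3)*a/3)


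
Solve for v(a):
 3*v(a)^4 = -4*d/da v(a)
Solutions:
 v(a) = 2^(2/3)*(1/(C1 + 9*a))^(1/3)
 v(a) = (-6^(2/3) - 3*2^(2/3)*3^(1/6)*I)*(1/(C1 + 3*a))^(1/3)/6
 v(a) = (-6^(2/3) + 3*2^(2/3)*3^(1/6)*I)*(1/(C1 + 3*a))^(1/3)/6


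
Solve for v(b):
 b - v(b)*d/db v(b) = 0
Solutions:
 v(b) = -sqrt(C1 + b^2)
 v(b) = sqrt(C1 + b^2)


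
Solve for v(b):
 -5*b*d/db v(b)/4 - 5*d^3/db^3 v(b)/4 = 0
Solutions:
 v(b) = C1 + Integral(C2*airyai(-b) + C3*airybi(-b), b)


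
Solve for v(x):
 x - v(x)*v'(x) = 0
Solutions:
 v(x) = -sqrt(C1 + x^2)
 v(x) = sqrt(C1 + x^2)


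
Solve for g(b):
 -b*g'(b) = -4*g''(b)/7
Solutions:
 g(b) = C1 + C2*erfi(sqrt(14)*b/4)


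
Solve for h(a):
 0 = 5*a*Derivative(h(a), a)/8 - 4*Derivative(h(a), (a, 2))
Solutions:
 h(a) = C1 + C2*erfi(sqrt(5)*a/8)


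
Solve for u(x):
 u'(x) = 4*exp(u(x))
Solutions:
 u(x) = log(-1/(C1 + 4*x))


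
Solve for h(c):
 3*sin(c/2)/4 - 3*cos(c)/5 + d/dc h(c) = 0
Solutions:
 h(c) = C1 + 3*sin(c)/5 + 3*cos(c/2)/2


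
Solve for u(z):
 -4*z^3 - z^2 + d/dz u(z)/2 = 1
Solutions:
 u(z) = C1 + 2*z^4 + 2*z^3/3 + 2*z


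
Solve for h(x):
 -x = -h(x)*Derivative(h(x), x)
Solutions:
 h(x) = -sqrt(C1 + x^2)
 h(x) = sqrt(C1 + x^2)


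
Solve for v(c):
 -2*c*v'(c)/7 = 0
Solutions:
 v(c) = C1


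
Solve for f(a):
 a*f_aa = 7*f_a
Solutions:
 f(a) = C1 + C2*a^8


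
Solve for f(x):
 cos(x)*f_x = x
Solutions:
 f(x) = C1 + Integral(x/cos(x), x)


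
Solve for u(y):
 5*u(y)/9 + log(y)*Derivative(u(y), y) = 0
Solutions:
 u(y) = C1*exp(-5*li(y)/9)


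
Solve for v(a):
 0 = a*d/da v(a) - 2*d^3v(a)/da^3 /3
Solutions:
 v(a) = C1 + Integral(C2*airyai(2^(2/3)*3^(1/3)*a/2) + C3*airybi(2^(2/3)*3^(1/3)*a/2), a)


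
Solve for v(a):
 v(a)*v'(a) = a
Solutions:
 v(a) = -sqrt(C1 + a^2)
 v(a) = sqrt(C1 + a^2)
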